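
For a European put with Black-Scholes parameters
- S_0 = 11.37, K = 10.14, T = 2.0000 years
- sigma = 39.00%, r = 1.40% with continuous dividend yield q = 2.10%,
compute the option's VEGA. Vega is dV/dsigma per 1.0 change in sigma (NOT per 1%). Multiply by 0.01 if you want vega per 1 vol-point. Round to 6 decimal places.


d1 = 0.4579700533; d2 = -0.0935732360
phi(d1) = 0.3592248304; exp(-qT) = 0.9588697806; exp(-rT) = 0.9723883668
Vega = S * exp(-qT) * phi(d1) * sqrt(T) = 11.3700 * 0.9588697806 * 0.3592248304 * 1.4142135624 = 5.538618

Answer: Vega = 5.538618


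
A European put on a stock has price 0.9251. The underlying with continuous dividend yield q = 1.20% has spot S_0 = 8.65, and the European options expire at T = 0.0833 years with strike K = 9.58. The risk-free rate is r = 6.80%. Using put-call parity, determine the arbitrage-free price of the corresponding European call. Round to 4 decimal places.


Answer: Call price = 0.0406

Derivation:
Put-call parity: C - P = S_0 * exp(-qT) - K * exp(-rT).
S_0 * exp(-qT) = 8.6500 * 0.99900090 = 8.64135778
K * exp(-rT) = 9.5800 * 0.99435161 = 9.52588845
C = P + S*exp(-qT) - K*exp(-rT)
C = 0.9251 + 8.64135778 - 9.52588845 = 0.0406


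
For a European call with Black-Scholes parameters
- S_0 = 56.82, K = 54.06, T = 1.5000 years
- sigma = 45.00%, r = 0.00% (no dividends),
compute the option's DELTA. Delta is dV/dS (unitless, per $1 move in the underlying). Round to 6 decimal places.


d1 = 0.3659153661; d2 = -0.1852198261
phi(d1) = 0.3731086702; exp(-qT) = 1.0000000000; exp(-rT) = 1.0000000000
N(d1) = 0.6427858850
Delta = exp(-qT) * N(d1) = 1.0000000000 * 0.6427858850 = 0.642786

Answer: Delta = 0.642786


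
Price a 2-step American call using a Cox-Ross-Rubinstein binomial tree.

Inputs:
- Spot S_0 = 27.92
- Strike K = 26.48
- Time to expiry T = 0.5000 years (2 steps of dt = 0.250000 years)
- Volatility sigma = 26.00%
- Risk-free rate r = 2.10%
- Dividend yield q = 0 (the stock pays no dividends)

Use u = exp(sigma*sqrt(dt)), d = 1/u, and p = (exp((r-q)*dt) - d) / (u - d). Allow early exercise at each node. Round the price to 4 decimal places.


Answer: Price = V(0,0) = 3.0026

Derivation:
dt = T/N = 0.250000
u = exp(sigma*sqrt(dt)) = 1.138828; d = 1/u = 0.878095
p = (exp((r-q)*dt) - d) / (u - d) = 0.487734
Discount per step: exp(-r*dt) = 0.994764
Stock lattice S(k, i) with i counting down-moves:
  k=0: S(0,0) = 27.9200
  k=1: S(1,0) = 31.7961; S(1,1) = 24.5164
  k=2: S(2,0) = 36.2103; S(2,1) = 27.9200; S(2,2) = 21.5278
Terminal payoffs V(N, i) = max(S_T - K, 0):
  V(2,0) = 9.730288; V(2,1) = 1.440000; V(2,2) = 0.000000
Backward induction: V(k, i) = exp(-r*dt) * [p * V(k+1, i) + (1-p) * V(k+1, i+1)]; then take max(V_cont, immediate exercise) for American.
  V(1,0) = exp(-r*dt) * [p*9.730288 + (1-p)*1.440000] = 5.454744; exercise = 5.316088; V(1,0) = max -> 5.454744
  V(1,1) = exp(-r*dt) * [p*1.440000 + (1-p)*0.000000] = 0.698660; exercise = 0.000000; V(1,1) = max -> 0.698660
  V(0,0) = exp(-r*dt) * [p*5.454744 + (1-p)*0.698660] = 3.002560; exercise = 1.440000; V(0,0) = max -> 3.002560


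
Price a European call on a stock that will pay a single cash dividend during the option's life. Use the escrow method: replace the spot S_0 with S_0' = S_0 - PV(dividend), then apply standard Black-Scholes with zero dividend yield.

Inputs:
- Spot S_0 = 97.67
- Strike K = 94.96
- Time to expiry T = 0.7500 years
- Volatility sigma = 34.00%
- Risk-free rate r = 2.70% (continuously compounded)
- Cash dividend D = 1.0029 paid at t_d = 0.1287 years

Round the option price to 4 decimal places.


Answer: Price = 13.0025

Derivation:
PV(D) = D * exp(-r * t_d) = 1.0029 * 0.99653113 = 0.99942107
S_0' = S_0 - PV(D) = 97.6700 - 0.99942107 = 96.67057893
d1 = (ln(S_0'/K) + (r + sigma^2/2)*T) / (sigma*sqrt(T)) = 0.27663010
d2 = d1 - sigma*sqrt(T) = -0.01781854
exp(-rT) = 0.97995365
N(d1) = 0.60896792; N(d2) = 0.49289181
C = S_0' * N(d1) - K * exp(-rT) * N(d2) = 96.67057893 * 0.60896792 - 94.9600 * 0.97995365 * 0.49289181 = 13.0025


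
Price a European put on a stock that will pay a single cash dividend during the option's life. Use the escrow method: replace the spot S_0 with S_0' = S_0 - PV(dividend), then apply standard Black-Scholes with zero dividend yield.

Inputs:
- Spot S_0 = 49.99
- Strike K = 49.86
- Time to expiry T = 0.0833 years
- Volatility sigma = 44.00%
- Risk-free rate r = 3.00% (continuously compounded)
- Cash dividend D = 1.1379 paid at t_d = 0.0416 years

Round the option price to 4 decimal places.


PV(D) = D * exp(-r * t_d) = 1.1379 * 0.99875278 = 1.13648079
S_0' = S_0 - PV(D) = 49.9900 - 1.13648079 = 48.85351921
d1 = (ln(S_0'/K) + (r + sigma^2/2)*T) / (sigma*sqrt(T)) = -0.07740840
d2 = d1 - sigma*sqrt(T) = -0.20440006
exp(-rT) = 0.99750412
N(-d1) = 0.53085067; N(-d2) = 0.58097956
P = K * exp(-rT) * N(-d2) - S_0' * N(-d1) = 49.8600 * 0.99750412 * 0.58097956 - 48.85351921 * 0.53085067 = 2.9614

Answer: Price = 2.9614


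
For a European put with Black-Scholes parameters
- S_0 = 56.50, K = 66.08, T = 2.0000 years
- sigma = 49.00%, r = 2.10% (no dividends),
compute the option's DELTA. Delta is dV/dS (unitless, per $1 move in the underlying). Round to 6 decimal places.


d1 = 0.1810691350; d2 = -0.5118955106
phi(d1) = 0.3924557256; exp(-qT) = 1.0000000000; exp(-rT) = 0.9588697806
N(-d1) = 0.4281566554
Delta = -exp(-qT) * N(-d1) = -1.0000000000 * 0.4281566554 = -0.428157

Answer: Delta = -0.428157


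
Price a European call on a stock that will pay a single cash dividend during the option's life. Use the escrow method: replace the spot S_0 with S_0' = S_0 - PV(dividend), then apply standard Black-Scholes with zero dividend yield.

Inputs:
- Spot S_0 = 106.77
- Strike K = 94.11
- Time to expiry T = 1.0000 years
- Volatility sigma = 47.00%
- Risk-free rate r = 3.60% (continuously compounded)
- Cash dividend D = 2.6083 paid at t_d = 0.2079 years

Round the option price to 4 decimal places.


Answer: Price = 25.5665

Derivation:
PV(D) = D * exp(-r * t_d) = 2.6083 * 0.99254354 = 2.58885131
S_0' = S_0 - PV(D) = 106.7700 - 2.58885131 = 104.18114869
d1 = (ln(S_0'/K) + (r + sigma^2/2)*T) / (sigma*sqrt(T)) = 0.52790827
d2 = d1 - sigma*sqrt(T) = 0.05790827
exp(-rT) = 0.96464029
N(d1) = 0.70121850; N(d2) = 0.52308915
C = S_0' * N(d1) - K * exp(-rT) * N(d2) = 104.18114869 * 0.70121850 - 94.1100 * 0.96464029 * 0.52308915 = 25.5665


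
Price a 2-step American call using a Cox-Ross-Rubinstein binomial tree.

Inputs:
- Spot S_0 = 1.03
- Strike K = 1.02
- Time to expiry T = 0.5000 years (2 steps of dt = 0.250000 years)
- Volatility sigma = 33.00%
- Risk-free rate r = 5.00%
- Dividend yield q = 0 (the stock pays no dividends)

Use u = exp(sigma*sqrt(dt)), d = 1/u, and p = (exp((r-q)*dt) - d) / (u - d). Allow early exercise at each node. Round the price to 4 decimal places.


dt = T/N = 0.250000
u = exp(sigma*sqrt(dt)) = 1.179393; d = 1/u = 0.847894
p = (exp((r-q)*dt) - d) / (u - d) = 0.496787
Discount per step: exp(-r*dt) = 0.987578
Stock lattice S(k, i) with i counting down-moves:
  k=0: S(0,0) = 1.0300
  k=1: S(1,0) = 1.2148; S(1,1) = 0.8733
  k=2: S(2,0) = 1.4327; S(2,1) = 1.0300; S(2,2) = 0.7405
Terminal payoffs V(N, i) = max(S_T - K, 0):
  V(2,0) = 0.412697; V(2,1) = 0.010000; V(2,2) = 0.000000
Backward induction: V(k, i) = exp(-r*dt) * [p * V(k+1, i) + (1-p) * V(k+1, i+1)]; then take max(V_cont, immediate exercise) for American.
  V(1,0) = exp(-r*dt) * [p*0.412697 + (1-p)*0.010000] = 0.207446; exercise = 0.194775; V(1,0) = max -> 0.207446
  V(1,1) = exp(-r*dt) * [p*0.010000 + (1-p)*0.000000] = 0.004906; exercise = 0.000000; V(1,1) = max -> 0.004906
  V(0,0) = exp(-r*dt) * [p*0.207446 + (1-p)*0.004906] = 0.104214; exercise = 0.010000; V(0,0) = max -> 0.104214

Answer: Price = V(0,0) = 0.1042


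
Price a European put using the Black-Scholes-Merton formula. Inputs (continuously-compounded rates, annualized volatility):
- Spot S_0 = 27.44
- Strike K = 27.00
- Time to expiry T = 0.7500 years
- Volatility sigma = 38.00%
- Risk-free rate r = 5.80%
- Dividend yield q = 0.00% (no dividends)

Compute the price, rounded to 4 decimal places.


Answer: Price = 2.7444

Derivation:
d1 = (ln(S/K) + (r - q + 0.5*sigma^2) * T) / (sigma * sqrt(T)) = 0.34584781
d2 = d1 - sigma * sqrt(T) = 0.01675816
exp(-rT) = 0.95743255; exp(-qT) = 1.00000000
P = K * exp(-rT) * N(-d2) - S_0 * exp(-qT) * N(-d1)
N(-d1) = 0.36472855; N(-d2) = 0.49331477
P = 27.0000 * 0.95743255 * 0.49331477 - 27.4400 * 1.00000000 * 0.36472855 = 2.7444


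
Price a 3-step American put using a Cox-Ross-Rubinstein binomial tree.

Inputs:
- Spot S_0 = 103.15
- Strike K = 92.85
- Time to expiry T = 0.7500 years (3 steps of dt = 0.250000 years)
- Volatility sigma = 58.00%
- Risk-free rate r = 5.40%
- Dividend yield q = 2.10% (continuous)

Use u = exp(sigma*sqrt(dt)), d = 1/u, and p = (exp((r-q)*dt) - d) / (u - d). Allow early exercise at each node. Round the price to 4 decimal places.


dt = T/N = 0.250000
u = exp(sigma*sqrt(dt)) = 1.336427; d = 1/u = 0.748264
p = (exp((r-q)*dt) - d) / (u - d) = 0.442089
Discount per step: exp(-r*dt) = 0.986591
Stock lattice S(k, i) with i counting down-moves:
  k=0: S(0,0) = 103.1500
  k=1: S(1,0) = 137.8525; S(1,1) = 77.1834
  k=2: S(2,0) = 184.2299; S(2,1) = 103.1500; S(2,2) = 57.7535
  k=3: S(3,0) = 246.2099; S(3,1) = 137.8525; S(3,2) = 77.1834; S(3,3) = 43.2149
Terminal payoffs V(N, i) = max(K - S_T, 0):
  V(3,0) = 0.000000; V(3,1) = 0.000000; V(3,2) = 15.666613; V(3,3) = 49.635148
Backward induction: V(k, i) = exp(-r*dt) * [p * V(k+1, i) + (1-p) * V(k+1, i+1)]; then take max(V_cont, immediate exercise) for American.
  V(2,0) = exp(-r*dt) * [p*0.000000 + (1-p)*0.000000] = 0.000000; exercise = 0.000000; V(2,0) = max -> 0.000000
  V(2,1) = exp(-r*dt) * [p*0.000000 + (1-p)*15.666613] = 8.623377; exercise = 0.000000; V(2,1) = max -> 8.623377
  V(2,2) = exp(-r*dt) * [p*15.666613 + (1-p)*49.635148] = 34.153843; exercise = 35.096483; V(2,2) = max -> 35.096483
  V(1,0) = exp(-r*dt) * [p*0.000000 + (1-p)*8.623377] = 4.746567; exercise = 0.000000; V(1,0) = max -> 4.746567
  V(1,1) = exp(-r*dt) * [p*8.623377 + (1-p)*35.096483] = 23.079342; exercise = 15.666613; V(1,1) = max -> 23.079342
  V(0,0) = exp(-r*dt) * [p*4.746567 + (1-p)*23.079342] = 14.773832; exercise = 0.000000; V(0,0) = max -> 14.773832

Answer: Price = V(0,0) = 14.7738


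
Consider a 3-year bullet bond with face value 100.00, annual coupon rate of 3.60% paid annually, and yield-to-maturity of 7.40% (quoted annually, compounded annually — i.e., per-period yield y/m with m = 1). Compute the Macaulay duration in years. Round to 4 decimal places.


Answer: Macaulay duration = 2.8910 years

Derivation:
Coupon per period c = face * coupon_rate / m = 3.600000
Periods per year m = 1; per-period yield y/m = 0.074000
Number of cashflows N = 3
Cashflows (t years, CF_t, discount factor 1/(1+y/m)^(m*t), PV):
  t = 1.0000: CF_t = 3.600000, DF = 0.931099, PV = 3.351955
  t = 2.0000: CF_t = 3.600000, DF = 0.866945, PV = 3.121001
  t = 3.0000: CF_t = 103.600000, DF = 0.807211, PV = 83.627076
Price P = sum_t PV_t = 90.100032
Macaulay numerator sum_t t * PV_t:
  t * PV_t at t = 1.0000: 3.351955
  t * PV_t at t = 2.0000: 6.242002
  t * PV_t at t = 3.0000: 250.881228
Macaulay duration D = (sum_t t * PV_t) / P = 260.475185 / 90.100032 = 2.890956


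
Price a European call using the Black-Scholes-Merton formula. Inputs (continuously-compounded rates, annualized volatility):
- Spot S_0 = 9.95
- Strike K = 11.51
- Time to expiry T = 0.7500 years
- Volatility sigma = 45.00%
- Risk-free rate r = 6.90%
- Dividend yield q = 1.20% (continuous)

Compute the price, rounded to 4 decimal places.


Answer: Price = 1.1266

Derivation:
d1 = (ln(S/K) + (r - q + 0.5*sigma^2) * T) / (sigma * sqrt(T)) = -0.06916957
d2 = d1 - sigma * sqrt(T) = -0.45888100
exp(-rT) = 0.94956623; exp(-qT) = 0.99104038
C = S_0 * exp(-qT) * N(d1) - K * exp(-rT) * N(d2)
N(d1) = 0.47242732; N(d2) = 0.32315981
C = 9.9500 * 0.99104038 * 0.47242732 - 11.5100 * 0.94956623 * 0.32315981 = 1.1266


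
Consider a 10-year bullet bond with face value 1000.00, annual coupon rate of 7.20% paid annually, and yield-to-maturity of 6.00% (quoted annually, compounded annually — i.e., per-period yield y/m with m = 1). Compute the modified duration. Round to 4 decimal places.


Coupon per period c = face * coupon_rate / m = 72.000000
Periods per year m = 1; per-period yield y/m = 0.060000
Number of cashflows N = 10
Cashflows (t years, CF_t, discount factor 1/(1+y/m)^(m*t), PV):
  t = 1.0000: CF_t = 72.000000, DF = 0.943396, PV = 67.924528
  t = 2.0000: CF_t = 72.000000, DF = 0.889996, PV = 64.079744
  t = 3.0000: CF_t = 72.000000, DF = 0.839619, PV = 60.452588
  t = 4.0000: CF_t = 72.000000, DF = 0.792094, PV = 57.030744
  t = 5.0000: CF_t = 72.000000, DF = 0.747258, PV = 53.802588
  t = 6.0000: CF_t = 72.000000, DF = 0.704961, PV = 50.757159
  t = 7.0000: CF_t = 72.000000, DF = 0.665057, PV = 47.884112
  t = 8.0000: CF_t = 72.000000, DF = 0.627412, PV = 45.173691
  t = 9.0000: CF_t = 72.000000, DF = 0.591898, PV = 42.616689
  t = 10.0000: CF_t = 1072.000000, DF = 0.558395, PV = 598.599201
Price P = sum_t PV_t = 1088.321045
First compute Macaulay numerator sum_t t * PV_t:
  t * PV_t at t = 1.0000: 67.924528
  t * PV_t at t = 2.0000: 128.159487
  t * PV_t at t = 3.0000: 181.357765
  t * PV_t at t = 4.0000: 228.122975
  t * PV_t at t = 5.0000: 269.012942
  t * PV_t at t = 6.0000: 304.542953
  t * PV_t at t = 7.0000: 335.188785
  t * PV_t at t = 8.0000: 361.389526
  t * PV_t at t = 9.0000: 383.550204
  t * PV_t at t = 10.0000: 5985.992009
Macaulay duration D = 8245.241176 / 1088.321045 = 7.576111
Modified duration = D / (1 + y/m) = 7.576111 / (1 + 0.060000) = 7.147275

Answer: Modified duration = 7.1473


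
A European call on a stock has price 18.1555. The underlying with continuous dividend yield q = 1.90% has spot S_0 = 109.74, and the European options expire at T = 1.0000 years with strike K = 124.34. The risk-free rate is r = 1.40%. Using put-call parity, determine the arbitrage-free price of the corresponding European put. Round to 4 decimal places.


Put-call parity: C - P = S_0 * exp(-qT) - K * exp(-rT).
S_0 * exp(-qT) = 109.7400 * 0.98117936 = 107.67462321
K * exp(-rT) = 124.3400 * 0.98609754 = 122.61136865
P = C - S*exp(-qT) + K*exp(-rT)
P = 18.1555 - 107.67462321 + 122.61136865 = 33.0922

Answer: Put price = 33.0922


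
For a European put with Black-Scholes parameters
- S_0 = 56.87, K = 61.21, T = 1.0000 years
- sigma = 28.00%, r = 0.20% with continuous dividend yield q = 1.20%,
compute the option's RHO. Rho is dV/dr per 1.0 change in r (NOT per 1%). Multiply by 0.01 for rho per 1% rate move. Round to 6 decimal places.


d1 = -0.1583664769; d2 = -0.4383664769
phi(d1) = 0.3939707923; exp(-qT) = 0.9880717129; exp(-rT) = 0.9980019987
N(-d2) = 0.6694396783
Rho = -K*T*exp(-rT)*N(-d2) = -61.2100 * 1.0000 * 0.9980019987 * 0.6694396783 = -40.894532

Answer: Rho = -40.894532


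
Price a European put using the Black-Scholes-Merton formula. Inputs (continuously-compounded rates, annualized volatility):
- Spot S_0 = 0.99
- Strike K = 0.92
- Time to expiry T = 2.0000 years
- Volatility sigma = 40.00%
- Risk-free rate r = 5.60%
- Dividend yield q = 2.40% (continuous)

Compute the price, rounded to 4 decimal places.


Answer: Price = 0.1417

Derivation:
d1 = (ln(S/K) + (r - q + 0.5*sigma^2) * T) / (sigma * sqrt(T)) = 0.52561240
d2 = d1 - sigma * sqrt(T) = -0.04007303
exp(-rT) = 0.89404426; exp(-qT) = 0.95313379
P = K * exp(-rT) * N(-d2) - S_0 * exp(-qT) * N(-d1)
N(-d1) = 0.29957877; N(-d2) = 0.51598255
P = 0.9200 * 0.89404426 * 0.51598255 - 0.9900 * 0.95313379 * 0.29957877 = 0.1417


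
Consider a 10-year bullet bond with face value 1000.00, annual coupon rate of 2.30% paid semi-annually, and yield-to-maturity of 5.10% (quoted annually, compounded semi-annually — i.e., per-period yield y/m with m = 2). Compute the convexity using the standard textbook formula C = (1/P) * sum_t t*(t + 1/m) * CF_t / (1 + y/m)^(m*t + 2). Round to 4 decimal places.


Answer: Convexity = 84.4502

Derivation:
Coupon per period c = face * coupon_rate / m = 11.500000
Periods per year m = 2; per-period yield y/m = 0.025500
Number of cashflows N = 20
Cashflows (t years, CF_t, discount factor 1/(1+y/m)^(m*t), PV):
  t = 0.5000: CF_t = 11.500000, DF = 0.975134, PV = 11.214042
  t = 1.0000: CF_t = 11.500000, DF = 0.950886, PV = 10.935194
  t = 1.5000: CF_t = 11.500000, DF = 0.927242, PV = 10.663281
  t = 2.0000: CF_t = 11.500000, DF = 0.904185, PV = 10.398129
  t = 2.5000: CF_t = 11.500000, DF = 0.881702, PV = 10.139570
  t = 3.0000: CF_t = 11.500000, DF = 0.859777, PV = 9.887440
  t = 3.5000: CF_t = 11.500000, DF = 0.838398, PV = 9.641580
  t = 4.0000: CF_t = 11.500000, DF = 0.817551, PV = 9.401833
  t = 4.5000: CF_t = 11.500000, DF = 0.797222, PV = 9.168048
  t = 5.0000: CF_t = 11.500000, DF = 0.777398, PV = 8.940076
  t = 5.5000: CF_t = 11.500000, DF = 0.758067, PV = 8.717772
  t = 6.0000: CF_t = 11.500000, DF = 0.739217, PV = 8.500997
  t = 6.5000: CF_t = 11.500000, DF = 0.720836, PV = 8.289612
  t = 7.0000: CF_t = 11.500000, DF = 0.702912, PV = 8.083483
  t = 7.5000: CF_t = 11.500000, DF = 0.685433, PV = 7.882480
  t = 8.0000: CF_t = 11.500000, DF = 0.668389, PV = 7.686475
  t = 8.5000: CF_t = 11.500000, DF = 0.651769, PV = 7.495343
  t = 9.0000: CF_t = 11.500000, DF = 0.635562, PV = 7.308965
  t = 9.5000: CF_t = 11.500000, DF = 0.619758, PV = 7.127221
  t = 10.0000: CF_t = 1011.500000, DF = 0.604347, PV = 611.297462
Price P = sum_t PV_t = 782.779001
Convexity numerator sum_t t*(t + 1/m) * CF_t / (1+y/m)^(m*t + 2):
  t = 0.5000: term = 5.331640
  t = 1.0000: term = 15.597193
  t = 1.5000: term = 30.418709
  t = 2.0000: term = 49.437199
  t = 2.5000: term = 72.311846
  t = 3.0000: term = 98.719244
  t = 3.5000: term = 128.352666
  t = 4.0000: term = 160.921362
  t = 4.5000: term = 196.149880
  t = 5.0000: term = 233.777418
  t = 5.5000: term = 273.557193
  t = 6.0000: term = 315.255841
  t = 6.5000: term = 358.652834
  t = 7.0000: term = 403.539925
  t = 7.5000: term = 449.720610
  t = 8.0000: term = 497.009613
  t = 8.5000: term = 545.232388
  t = 9.0000: term = 594.224647
  t = 9.5000: term = 643.831894
  t = 10.0000: term = 61033.821425
Convexity = (1/P) * sum = 66105.863525 / 782.779001 = 84.450226


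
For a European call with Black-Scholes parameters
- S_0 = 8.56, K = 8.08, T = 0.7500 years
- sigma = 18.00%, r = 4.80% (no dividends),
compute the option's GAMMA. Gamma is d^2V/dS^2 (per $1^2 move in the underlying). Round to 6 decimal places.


d1 = 0.6790814242; d2 = 0.5231968515
phi(d1) = 0.3167905898; exp(-qT) = 1.0000000000; exp(-rT) = 0.9646402935
Gamma = exp(-qT) * phi(d1) / (S * sigma * sqrt(T)) = 1.0000000000 * 0.3167905898 / (8.5600 * 0.1800 * 0.8660254038) = 0.237408

Answer: Gamma = 0.237408


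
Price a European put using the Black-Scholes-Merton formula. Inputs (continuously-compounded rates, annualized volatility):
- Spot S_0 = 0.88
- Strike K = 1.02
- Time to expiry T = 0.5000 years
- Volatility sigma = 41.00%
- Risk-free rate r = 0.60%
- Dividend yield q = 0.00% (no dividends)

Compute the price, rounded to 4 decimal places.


Answer: Price = 0.1910

Derivation:
d1 = (ln(S/K) + (r - q + 0.5*sigma^2) * T) / (sigma * sqrt(T)) = -0.35393626
d2 = d1 - sigma * sqrt(T) = -0.64385004
exp(-rT) = 0.99700450; exp(-qT) = 1.00000000
P = K * exp(-rT) * N(-d2) - S_0 * exp(-qT) * N(-d1)
N(-d1) = 0.63830667; N(-d2) = 0.74016366
P = 1.0200 * 0.99700450 * 0.74016366 - 0.8800 * 1.00000000 * 0.63830667 = 0.1910


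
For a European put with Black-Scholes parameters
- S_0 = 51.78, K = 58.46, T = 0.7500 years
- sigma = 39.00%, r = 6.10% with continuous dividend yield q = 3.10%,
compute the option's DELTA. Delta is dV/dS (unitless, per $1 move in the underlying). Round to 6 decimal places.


d1 = -0.1237640172; d2 = -0.4615139247
phi(d1) = 0.3958985453; exp(-qT) = 0.9770181987; exp(-rT) = 0.9552807525
N(-d1) = 0.5492489386
Delta = -exp(-qT) * N(-d1) = -0.9770181987 * 0.5492489386 = -0.536626

Answer: Delta = -0.536626


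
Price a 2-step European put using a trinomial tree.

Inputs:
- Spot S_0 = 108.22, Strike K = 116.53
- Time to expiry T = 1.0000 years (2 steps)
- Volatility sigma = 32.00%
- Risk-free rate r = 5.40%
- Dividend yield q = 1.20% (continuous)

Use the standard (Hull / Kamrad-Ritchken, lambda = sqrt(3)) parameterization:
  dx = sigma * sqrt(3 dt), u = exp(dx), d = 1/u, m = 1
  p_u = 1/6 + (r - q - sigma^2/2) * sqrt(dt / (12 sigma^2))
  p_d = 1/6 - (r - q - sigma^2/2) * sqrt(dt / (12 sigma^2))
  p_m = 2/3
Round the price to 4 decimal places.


Answer: Price = V(0,0) = 15.2879

Derivation:
dt = T/N = 0.500000; dx = sigma*sqrt(3*dt) = 0.391918
u = exp(dx) = 1.479817; d = 1/u = 0.675759
p_u = 0.160798, p_m = 0.666667, p_d = 0.172535
Discount per step: exp(-r*dt) = 0.973361
Stock lattice S(k, j) with j the centered position index:
  k=0: S(0,+0) = 108.2200
  k=1: S(1,-1) = 73.1307; S(1,+0) = 108.2200; S(1,+1) = 160.1458
  k=2: S(2,-2) = 49.4187; S(2,-1) = 73.1307; S(2,+0) = 108.2200; S(2,+1) = 160.1458; S(2,+2) = 236.9864
Terminal payoffs V(N, j) = max(K - S_T, 0):
  V(2,-2) = 67.111271; V(2,-1) = 43.399331; V(2,+0) = 8.310000; V(2,+1) = 0.000000; V(2,+2) = 0.000000
Backward induction: V(k, j) = exp(-r*dt) * [p_u * V(k+1, j+1) + p_m * V(k+1, j) + p_d * V(k+1, j-1)]
  V(1,-1) = exp(-r*dt) * [p_u*8.310000 + p_m*43.399331 + p_d*67.111271] = 40.733395
  V(1,+0) = exp(-r*dt) * [p_u*0.000000 + p_m*8.310000 + p_d*43.399331] = 12.680866
  V(1,+1) = exp(-r*dt) * [p_u*0.000000 + p_m*0.000000 + p_d*8.310000] = 1.395574
  V(0,+0) = exp(-r*dt) * [p_u*1.395574 + p_m*12.680866 + p_d*40.733395] = 15.287867


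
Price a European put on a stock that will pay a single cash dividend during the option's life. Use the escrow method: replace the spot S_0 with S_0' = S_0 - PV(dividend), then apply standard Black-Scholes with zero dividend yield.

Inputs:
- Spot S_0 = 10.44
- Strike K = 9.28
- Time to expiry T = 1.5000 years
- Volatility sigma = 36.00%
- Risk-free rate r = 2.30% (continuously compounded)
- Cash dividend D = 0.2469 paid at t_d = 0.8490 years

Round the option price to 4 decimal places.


PV(D) = D * exp(-r * t_d) = 0.2469 * 0.98066242 = 0.24212555
S_0' = S_0 - PV(D) = 10.4400 - 0.24212555 = 10.19787445
d1 = (ln(S_0'/K) + (r + sigma^2/2)*T) / (sigma*sqrt(T)) = 0.51261870
d2 = d1 - sigma*sqrt(T) = 0.07171055
exp(-rT) = 0.96608834
N(-d1) = 0.30410903; N(-d2) = 0.47141613
P = K * exp(-rT) * N(-d2) - S_0' * N(-d1) = 9.2800 * 0.96608834 * 0.47141613 - 10.19787445 * 0.30410903 = 1.1251

Answer: Price = 1.1251


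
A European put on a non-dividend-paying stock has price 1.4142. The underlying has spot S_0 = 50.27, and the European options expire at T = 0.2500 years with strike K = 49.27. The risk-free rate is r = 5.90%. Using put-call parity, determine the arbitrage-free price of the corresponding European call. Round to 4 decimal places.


Put-call parity: C - P = S_0 * exp(-qT) - K * exp(-rT).
S_0 * exp(-qT) = 50.2700 * 1.00000000 = 50.27000000
K * exp(-rT) = 49.2700 * 0.98535825 = 48.54860090
C = P + S*exp(-qT) - K*exp(-rT)
C = 1.4142 + 50.27000000 - 48.54860090 = 3.1356

Answer: Call price = 3.1356


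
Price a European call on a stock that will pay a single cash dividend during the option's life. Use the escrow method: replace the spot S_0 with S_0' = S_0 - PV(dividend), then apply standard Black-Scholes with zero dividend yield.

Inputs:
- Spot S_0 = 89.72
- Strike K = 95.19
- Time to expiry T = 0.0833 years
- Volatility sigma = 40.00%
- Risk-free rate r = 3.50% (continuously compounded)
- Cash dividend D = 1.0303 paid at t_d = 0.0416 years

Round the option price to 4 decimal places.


PV(D) = D * exp(-r * t_d) = 1.0303 * 0.99854506 = 1.02880097
S_0' = S_0 - PV(D) = 89.7200 - 1.02880097 = 88.69119903
d1 = (ln(S_0'/K) + (r + sigma^2/2)*T) / (sigma*sqrt(T)) = -0.52954823
d2 = d1 - sigma*sqrt(T) = -0.64499518
exp(-rT) = 0.99708875
N(d1) = 0.29821260; N(d2) = 0.25946515
C = S_0' * N(d1) - K * exp(-rT) * N(d2) = 88.69119903 * 0.29821260 - 95.1900 * 0.99708875 * 0.25946515 = 1.8222

Answer: Price = 1.8222


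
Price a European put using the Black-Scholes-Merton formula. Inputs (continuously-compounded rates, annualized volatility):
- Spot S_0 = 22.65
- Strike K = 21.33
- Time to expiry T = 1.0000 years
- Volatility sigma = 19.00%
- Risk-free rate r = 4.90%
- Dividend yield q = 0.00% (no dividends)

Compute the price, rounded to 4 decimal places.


Answer: Price = 0.7153

Derivation:
d1 = (ln(S/K) + (r - q + 0.5*sigma^2) * T) / (sigma * sqrt(T)) = 0.66892273
d2 = d1 - sigma * sqrt(T) = 0.47892273
exp(-rT) = 0.95218113; exp(-qT) = 1.00000000
P = K * exp(-rT) * N(-d2) - S_0 * exp(-qT) * N(-d1)
N(-d1) = 0.25177238; N(-d2) = 0.31599680
P = 21.3300 * 0.95218113 * 0.31599680 - 22.6500 * 1.00000000 * 0.25177238 = 0.7153


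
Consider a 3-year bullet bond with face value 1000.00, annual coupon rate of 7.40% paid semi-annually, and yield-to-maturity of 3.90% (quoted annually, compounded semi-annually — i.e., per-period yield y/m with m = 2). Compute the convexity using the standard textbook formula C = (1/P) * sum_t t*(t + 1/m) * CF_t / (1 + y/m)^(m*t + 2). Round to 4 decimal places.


Answer: Convexity = 9.0208

Derivation:
Coupon per period c = face * coupon_rate / m = 37.000000
Periods per year m = 2; per-period yield y/m = 0.019500
Number of cashflows N = 6
Cashflows (t years, CF_t, discount factor 1/(1+y/m)^(m*t), PV):
  t = 0.5000: CF_t = 37.000000, DF = 0.980873, PV = 36.292300
  t = 1.0000: CF_t = 37.000000, DF = 0.962112, PV = 35.598136
  t = 1.5000: CF_t = 37.000000, DF = 0.943709, PV = 34.917250
  t = 2.0000: CF_t = 37.000000, DF = 0.925659, PV = 34.249387
  t = 2.5000: CF_t = 37.000000, DF = 0.907954, PV = 33.594298
  t = 3.0000: CF_t = 1037.000000, DF = 0.890588, PV = 923.539289
Price P = sum_t PV_t = 1098.190661
Convexity numerator sum_t t*(t + 1/m) * CF_t / (1+y/m)^(m*t + 2):
  t = 0.5000: term = 17.458625
  t = 1.0000: term = 51.374081
  t = 1.5000: term = 100.782895
  t = 2.0000: term = 164.758697
  t = 2.5000: term = 242.411030
  t = 3.0000: term = 9329.754468
Convexity = (1/P) * sum = 9906.539795 / 1098.190661 = 9.020783


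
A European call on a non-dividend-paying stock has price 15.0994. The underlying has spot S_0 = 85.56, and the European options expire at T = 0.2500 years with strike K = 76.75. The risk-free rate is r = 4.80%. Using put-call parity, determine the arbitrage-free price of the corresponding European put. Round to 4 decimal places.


Answer: Put price = 5.3739

Derivation:
Put-call parity: C - P = S_0 * exp(-qT) - K * exp(-rT).
S_0 * exp(-qT) = 85.5600 * 1.00000000 = 85.56000000
K * exp(-rT) = 76.7500 * 0.98807171 = 75.83450396
P = C - S*exp(-qT) + K*exp(-rT)
P = 15.0994 - 85.56000000 + 75.83450396 = 5.3739


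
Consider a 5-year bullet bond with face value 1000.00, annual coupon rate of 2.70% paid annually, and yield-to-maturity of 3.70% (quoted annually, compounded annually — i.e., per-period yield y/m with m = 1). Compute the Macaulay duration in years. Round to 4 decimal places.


Coupon per period c = face * coupon_rate / m = 27.000000
Periods per year m = 1; per-period yield y/m = 0.037000
Number of cashflows N = 5
Cashflows (t years, CF_t, discount factor 1/(1+y/m)^(m*t), PV):
  t = 1.0000: CF_t = 27.000000, DF = 0.964320, PV = 26.036644
  t = 2.0000: CF_t = 27.000000, DF = 0.929913, PV = 25.107661
  t = 3.0000: CF_t = 27.000000, DF = 0.896734, PV = 24.211823
  t = 4.0000: CF_t = 27.000000, DF = 0.864739, PV = 23.347949
  t = 5.0000: CF_t = 1027.000000, DF = 0.833885, PV = 856.400006
Price P = sum_t PV_t = 955.104083
Macaulay numerator sum_t t * PV_t:
  t * PV_t at t = 1.0000: 26.036644
  t * PV_t at t = 2.0000: 50.215321
  t * PV_t at t = 3.0000: 72.635470
  t * PV_t at t = 4.0000: 93.391797
  t * PV_t at t = 5.0000: 4282.000030
Macaulay duration D = (sum_t t * PV_t) / P = 4524.279262 / 955.104083 = 4.736949

Answer: Macaulay duration = 4.7369 years


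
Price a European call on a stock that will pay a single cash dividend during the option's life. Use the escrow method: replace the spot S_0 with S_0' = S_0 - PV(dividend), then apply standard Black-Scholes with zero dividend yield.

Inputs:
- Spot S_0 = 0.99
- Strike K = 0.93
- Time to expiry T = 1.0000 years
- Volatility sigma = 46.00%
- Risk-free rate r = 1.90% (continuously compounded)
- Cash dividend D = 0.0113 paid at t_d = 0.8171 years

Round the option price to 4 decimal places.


PV(D) = D * exp(-r * t_d) = 0.0113 * 0.98459499 = 0.01112592
S_0' = S_0 - PV(D) = 0.9900 - 0.01112592 = 0.97887408
d1 = (ln(S_0'/K) + (r + sigma^2/2)*T) / (sigma*sqrt(T)) = 0.38264875
d2 = d1 - sigma*sqrt(T) = -0.07735125
exp(-rT) = 0.98117936
N(d1) = 0.64900989; N(d2) = 0.46917206
C = S_0' * N(d1) - K * exp(-rT) * N(d2) = 0.97887408 * 0.64900989 - 0.9300 * 0.98117936 * 0.46917206 = 0.2072

Answer: Price = 0.2072


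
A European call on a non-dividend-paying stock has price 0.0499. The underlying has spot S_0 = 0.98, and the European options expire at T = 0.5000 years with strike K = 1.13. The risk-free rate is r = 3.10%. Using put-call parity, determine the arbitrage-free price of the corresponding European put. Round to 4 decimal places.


Put-call parity: C - P = S_0 * exp(-qT) - K * exp(-rT).
S_0 * exp(-qT) = 0.9800 * 1.00000000 = 0.98000000
K * exp(-rT) = 1.1300 * 0.98461951 = 1.11262004
P = C - S*exp(-qT) + K*exp(-rT)
P = 0.0499 - 0.98000000 + 1.11262004 = 0.1825

Answer: Put price = 0.1825


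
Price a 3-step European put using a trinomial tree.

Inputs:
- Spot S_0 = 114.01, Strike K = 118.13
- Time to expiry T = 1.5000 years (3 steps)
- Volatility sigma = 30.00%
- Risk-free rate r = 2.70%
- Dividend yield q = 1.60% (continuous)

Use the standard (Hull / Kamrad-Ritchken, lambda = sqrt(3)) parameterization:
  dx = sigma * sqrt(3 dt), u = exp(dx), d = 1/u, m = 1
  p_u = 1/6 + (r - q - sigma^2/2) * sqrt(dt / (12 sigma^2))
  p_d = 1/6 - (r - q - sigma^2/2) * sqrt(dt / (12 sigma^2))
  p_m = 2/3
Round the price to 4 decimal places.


dt = T/N = 0.500000; dx = sigma*sqrt(3*dt) = 0.367423
u = exp(dx) = 1.444009; d = 1/u = 0.692516
p_u = 0.143533, p_m = 0.666667, p_d = 0.189801
Discount per step: exp(-r*dt) = 0.986591
Stock lattice S(k, j) with j the centered position index:
  k=0: S(0,+0) = 114.0100
  k=1: S(1,-1) = 78.9538; S(1,+0) = 114.0100; S(1,+1) = 164.6315
  k=2: S(2,-2) = 54.6768; S(2,-1) = 78.9538; S(2,+0) = 114.0100; S(2,+1) = 164.6315; S(2,+2) = 237.7294
  k=3: S(3,-3) = 37.8646; S(3,-2) = 54.6768; S(3,-1) = 78.9538; S(3,+0) = 114.0100; S(3,+1) = 164.6315; S(3,+2) = 237.7294; S(3,+3) = 343.2835
Terminal payoffs V(N, j) = max(K - S_T, 0):
  V(3,-3) = 80.265433; V(3,-2) = 63.453213; V(3,-1) = 39.176213; V(3,+0) = 4.120000; V(3,+1) = 0.000000; V(3,+2) = 0.000000; V(3,+3) = 0.000000
Backward induction: V(k, j) = exp(-r*dt) * [p_u * V(k+1, j+1) + p_m * V(k+1, j) + p_d * V(k+1, j-1)]
  V(2,-2) = exp(-r*dt) * [p_u*39.176213 + p_m*63.453213 + p_d*80.265433] = 62.312719
  V(2,-1) = exp(-r*dt) * [p_u*4.120000 + p_m*39.176213 + p_d*63.453213] = 38.232656
  V(2,+0) = exp(-r*dt) * [p_u*0.000000 + p_m*4.120000 + p_d*39.176213] = 10.045803
  V(2,+1) = exp(-r*dt) * [p_u*0.000000 + p_m*0.000000 + p_d*4.120000] = 0.771493
  V(2,+2) = exp(-r*dt) * [p_u*0.000000 + p_m*0.000000 + p_d*0.000000] = 0.000000
  V(1,-1) = exp(-r*dt) * [p_u*10.045803 + p_m*38.232656 + p_d*62.312719] = 38.237629
  V(1,+0) = exp(-r*dt) * [p_u*0.771493 + p_m*10.045803 + p_d*38.232656] = 13.875927
  V(1,+1) = exp(-r*dt) * [p_u*0.000000 + p_m*0.771493 + p_d*10.045803] = 2.388565
  V(0,+0) = exp(-r*dt) * [p_u*2.388565 + p_m*13.875927 + p_d*38.237629] = 16.625026

Answer: Price = V(0,0) = 16.6250


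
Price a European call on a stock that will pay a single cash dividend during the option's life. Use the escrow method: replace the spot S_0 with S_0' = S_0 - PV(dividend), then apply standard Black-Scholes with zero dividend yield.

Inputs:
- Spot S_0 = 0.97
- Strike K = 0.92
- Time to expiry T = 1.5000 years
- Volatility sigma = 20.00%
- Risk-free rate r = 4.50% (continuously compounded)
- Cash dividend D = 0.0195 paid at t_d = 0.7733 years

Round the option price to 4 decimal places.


Answer: Price = 0.1412

Derivation:
PV(D) = D * exp(-r * t_d) = 0.0195 * 0.96580001 = 0.01883310
S_0' = S_0 - PV(D) = 0.9700 - 0.01883310 = 0.95116690
d1 = (ln(S_0'/K) + (r + sigma^2/2)*T) / (sigma*sqrt(T)) = 0.53405358
d2 = d1 - sigma*sqrt(T) = 0.28910461
exp(-rT) = 0.93472772
N(d1) = 0.70334777; N(d2) = 0.61374934
C = S_0' * N(d1) - K * exp(-rT) * N(d2) = 0.95116690 * 0.70334777 - 0.9200 * 0.93472772 * 0.61374934 = 0.1412


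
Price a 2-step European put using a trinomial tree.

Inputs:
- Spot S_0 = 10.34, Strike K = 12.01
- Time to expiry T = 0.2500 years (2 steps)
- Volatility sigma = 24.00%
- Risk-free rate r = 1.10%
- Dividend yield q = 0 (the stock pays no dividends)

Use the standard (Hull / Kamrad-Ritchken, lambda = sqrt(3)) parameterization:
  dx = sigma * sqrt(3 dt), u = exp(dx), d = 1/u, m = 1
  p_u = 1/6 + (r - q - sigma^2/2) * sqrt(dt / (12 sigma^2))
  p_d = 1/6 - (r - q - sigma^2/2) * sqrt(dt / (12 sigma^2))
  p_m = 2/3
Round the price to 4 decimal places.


Answer: Price = V(0,0) = 1.6841

Derivation:
dt = T/N = 0.125000; dx = sigma*sqrt(3*dt) = 0.146969
u = exp(dx) = 1.158319; d = 1/u = 0.863320
p_u = 0.159097, p_m = 0.666667, p_d = 0.174236
Discount per step: exp(-r*dt) = 0.998626
Stock lattice S(k, j) with j the centered position index:
  k=0: S(0,+0) = 10.3400
  k=1: S(1,-1) = 8.9267; S(1,+0) = 10.3400; S(1,+1) = 11.9770
  k=2: S(2,-2) = 7.7066; S(2,-1) = 8.9267; S(2,+0) = 10.3400; S(2,+1) = 11.9770; S(2,+2) = 13.8732
Terminal payoffs V(N, j) = max(K - S_T, 0):
  V(2,-2) = 4.303369; V(2,-1) = 3.083267; V(2,+0) = 1.670000; V(2,+1) = 0.032987; V(2,+2) = 0.000000
Backward induction: V(k, j) = exp(-r*dt) * [p_u * V(k+1, j+1) + p_m * V(k+1, j) + p_d * V(k+1, j-1)]
  V(1,-1) = exp(-r*dt) * [p_u*1.670000 + p_m*3.083267 + p_d*4.303369] = 3.066787
  V(1,+0) = exp(-r*dt) * [p_u*0.032987 + p_m*1.670000 + p_d*3.083267] = 1.653523
  V(1,+1) = exp(-r*dt) * [p_u*0.000000 + p_m*0.032987 + p_d*1.670000] = 0.312536
  V(0,+0) = exp(-r*dt) * [p_u*0.312536 + p_m*1.653523 + p_d*3.066787] = 1.684101


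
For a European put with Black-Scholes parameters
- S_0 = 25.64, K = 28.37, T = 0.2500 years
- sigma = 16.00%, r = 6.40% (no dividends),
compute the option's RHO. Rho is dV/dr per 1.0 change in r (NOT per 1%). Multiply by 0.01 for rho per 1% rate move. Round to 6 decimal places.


Answer: Rho = -6.040162

Derivation:
d1 = -1.0247327096; d2 = -1.1047327096
phi(d1) = 0.2359873455; exp(-qT) = 1.0000000000; exp(-rT) = 0.9841273201
N(-d2) = 0.8653622872
Rho = -K*T*exp(-rT)*N(-d2) = -28.3700 * 0.2500 * 0.9841273201 * 0.8653622872 = -6.040162


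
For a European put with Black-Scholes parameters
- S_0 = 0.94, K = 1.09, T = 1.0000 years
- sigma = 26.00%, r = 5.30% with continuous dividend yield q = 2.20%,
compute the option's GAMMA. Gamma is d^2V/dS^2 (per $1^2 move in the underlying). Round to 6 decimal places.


d1 = -0.3202042306; d2 = -0.5802042306
phi(d1) = 0.3790057480; exp(-qT) = 0.9782402351; exp(-rT) = 0.9483800125
Gamma = exp(-qT) * phi(d1) / (S * sigma * sqrt(T)) = 0.9782402351 * 0.3790057480 / (0.9400 * 0.2600 * 1.0000000000) = 1.517016

Answer: Gamma = 1.517016


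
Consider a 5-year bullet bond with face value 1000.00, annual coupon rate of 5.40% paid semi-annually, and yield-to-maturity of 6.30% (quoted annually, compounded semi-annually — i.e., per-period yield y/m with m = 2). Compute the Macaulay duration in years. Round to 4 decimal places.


Coupon per period c = face * coupon_rate / m = 27.000000
Periods per year m = 2; per-period yield y/m = 0.031500
Number of cashflows N = 10
Cashflows (t years, CF_t, discount factor 1/(1+y/m)^(m*t), PV):
  t = 0.5000: CF_t = 27.000000, DF = 0.969462, PV = 26.175473
  t = 1.0000: CF_t = 27.000000, DF = 0.939856, PV = 25.376125
  t = 1.5000: CF_t = 27.000000, DF = 0.911155, PV = 24.601187
  t = 2.0000: CF_t = 27.000000, DF = 0.883330, PV = 23.849915
  t = 2.5000: CF_t = 27.000000, DF = 0.856355, PV = 23.121585
  t = 3.0000: CF_t = 27.000000, DF = 0.830204, PV = 22.415497
  t = 3.5000: CF_t = 27.000000, DF = 0.804851, PV = 21.730971
  t = 4.0000: CF_t = 27.000000, DF = 0.780272, PV = 21.067350
  t = 4.5000: CF_t = 27.000000, DF = 0.756444, PV = 20.423994
  t = 5.0000: CF_t = 1027.000000, DF = 0.733344, PV = 753.144173
Price P = sum_t PV_t = 961.906270
Macaulay numerator sum_t t * PV_t:
  t * PV_t at t = 0.5000: 13.087736
  t * PV_t at t = 1.0000: 25.376125
  t * PV_t at t = 1.5000: 36.901781
  t * PV_t at t = 2.0000: 47.699830
  t * PV_t at t = 2.5000: 57.803963
  t * PV_t at t = 3.0000: 67.246491
  t * PV_t at t = 3.5000: 76.058400
  t * PV_t at t = 4.0000: 84.269399
  t * PV_t at t = 4.5000: 91.907973
  t * PV_t at t = 5.0000: 3765.720866
Macaulay duration D = (sum_t t * PV_t) / P = 4266.072563 / 961.906270 = 4.435019

Answer: Macaulay duration = 4.4350 years


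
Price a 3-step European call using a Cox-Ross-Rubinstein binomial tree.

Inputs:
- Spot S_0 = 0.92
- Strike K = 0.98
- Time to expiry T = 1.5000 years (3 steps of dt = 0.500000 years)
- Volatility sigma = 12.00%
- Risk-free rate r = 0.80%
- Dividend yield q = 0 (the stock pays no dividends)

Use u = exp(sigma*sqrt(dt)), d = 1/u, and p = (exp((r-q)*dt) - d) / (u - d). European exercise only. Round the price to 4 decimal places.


Answer: Price = V(0,0) = 0.0339

Derivation:
dt = T/N = 0.500000
u = exp(sigma*sqrt(dt)) = 1.088557; d = 1/u = 0.918647
p = (exp((r-q)*dt) - d) / (u - d) = 0.502389
Discount per step: exp(-r*dt) = 0.996008
Stock lattice S(k, i) with i counting down-moves:
  k=0: S(0,0) = 0.9200
  k=1: S(1,0) = 1.0015; S(1,1) = 0.8452
  k=2: S(2,0) = 1.0902; S(2,1) = 0.9200; S(2,2) = 0.7764
  k=3: S(3,0) = 1.1867; S(3,1) = 1.0015; S(3,2) = 0.8452; S(3,3) = 0.7132
Terminal payoffs V(N, i) = max(S_T - K, 0):
  V(3,0) = 0.206701; V(3,1) = 0.021472; V(3,2) = 0.000000; V(3,3) = 0.000000
Backward induction: V(k, i) = exp(-r*dt) * [p * V(k+1, i) + (1-p) * V(k+1, i+1)].
  V(2,0) = exp(-r*dt) * [p*0.206701 + (1-p)*0.021472] = 0.114072
  V(2,1) = exp(-r*dt) * [p*0.021472 + (1-p)*0.000000] = 0.010744
  V(2,2) = exp(-r*dt) * [p*0.000000 + (1-p)*0.000000] = 0.000000
  V(1,0) = exp(-r*dt) * [p*0.114072 + (1-p)*0.010744] = 0.062405
  V(1,1) = exp(-r*dt) * [p*0.010744 + (1-p)*0.000000] = 0.005376
  V(0,0) = exp(-r*dt) * [p*0.062405 + (1-p)*0.005376] = 0.033891


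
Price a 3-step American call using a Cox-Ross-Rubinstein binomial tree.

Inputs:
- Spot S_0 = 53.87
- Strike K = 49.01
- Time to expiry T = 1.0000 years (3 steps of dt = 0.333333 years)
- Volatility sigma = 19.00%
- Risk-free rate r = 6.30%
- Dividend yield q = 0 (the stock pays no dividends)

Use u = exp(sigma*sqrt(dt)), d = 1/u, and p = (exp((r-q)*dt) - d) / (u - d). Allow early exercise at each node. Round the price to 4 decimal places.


Answer: Price = V(0,0) = 8.8412

Derivation:
dt = T/N = 0.333333
u = exp(sigma*sqrt(dt)) = 1.115939; d = 1/u = 0.896106
p = (exp((r-q)*dt) - d) / (u - d) = 0.569140
Discount per step: exp(-r*dt) = 0.979219
Stock lattice S(k, i) with i counting down-moves:
  k=0: S(0,0) = 53.8700
  k=1: S(1,0) = 60.1157; S(1,1) = 48.2732
  k=2: S(2,0) = 67.0854; S(2,1) = 53.8700; S(2,2) = 43.2579
  k=3: S(3,0) = 74.8633; S(3,1) = 60.1157; S(3,2) = 48.2732; S(3,3) = 38.7637
Terminal payoffs V(N, i) = max(S_T - K, 0):
  V(3,0) = 25.853271; V(3,1) = 11.105655; V(3,2) = 0.000000; V(3,3) = 0.000000
Backward induction: V(k, i) = exp(-r*dt) * [p * V(k+1, i) + (1-p) * V(k+1, i+1)]; then take max(V_cont, immediate exercise) for American.
  V(2,0) = exp(-r*dt) * [p*25.853271 + (1-p)*11.105655] = 19.093906; exercise = 18.075427; V(2,0) = max -> 19.093906
  V(2,1) = exp(-r*dt) * [p*11.105655 + (1-p)*0.000000] = 6.189326; exercise = 4.860000; V(2,1) = max -> 6.189326
  V(2,2) = exp(-r*dt) * [p*0.000000 + (1-p)*0.000000] = 0.000000; exercise = 0.000000; V(2,2) = max -> 0.000000
  V(1,0) = exp(-r*dt) * [p*19.093906 + (1-p)*6.189326] = 13.252595; exercise = 11.105655; V(1,0) = max -> 13.252595
  V(1,1) = exp(-r*dt) * [p*6.189326 + (1-p)*0.000000] = 3.449392; exercise = 0.000000; V(1,1) = max -> 3.449392
  V(0,0) = exp(-r*dt) * [p*13.252595 + (1-p)*3.449392] = 8.841162; exercise = 4.860000; V(0,0) = max -> 8.841162


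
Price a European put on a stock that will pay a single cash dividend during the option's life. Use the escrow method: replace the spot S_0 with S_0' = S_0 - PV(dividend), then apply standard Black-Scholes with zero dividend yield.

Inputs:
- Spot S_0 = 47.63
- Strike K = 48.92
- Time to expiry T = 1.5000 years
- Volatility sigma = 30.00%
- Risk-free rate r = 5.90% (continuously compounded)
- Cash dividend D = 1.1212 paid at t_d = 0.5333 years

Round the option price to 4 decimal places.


Answer: Price = 5.8084

Derivation:
PV(D) = D * exp(-r * t_d) = 1.1212 * 0.96902516 = 1.08647101
S_0' = S_0 - PV(D) = 47.6300 - 1.08647101 = 46.54352899
d1 = (ln(S_0'/K) + (r + sigma^2/2)*T) / (sigma*sqrt(T)) = 0.28904434
d2 = d1 - sigma*sqrt(T) = -0.07837912
exp(-rT) = 0.91530311
N(-d1) = 0.38627372; N(-d2) = 0.53123676
P = K * exp(-rT) * N(-d2) - S_0' * N(-d1) = 48.9200 * 0.91530311 * 0.53123676 - 46.54352899 * 0.38627372 = 5.8084
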